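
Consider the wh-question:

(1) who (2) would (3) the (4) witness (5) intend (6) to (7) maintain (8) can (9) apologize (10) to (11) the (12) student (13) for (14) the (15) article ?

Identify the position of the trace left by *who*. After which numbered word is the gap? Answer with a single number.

7

Before movement: The witness would intend to maintain who can apologize to the student for the article.
The filler 'who' is interpreted as the subject of the clause embedded under 'maintain'. Fronting leaves a gap immediately after 'maintain':
Who would the witness intend to maintain ___ can apologize to the student for the article?
'maintain' is word 7.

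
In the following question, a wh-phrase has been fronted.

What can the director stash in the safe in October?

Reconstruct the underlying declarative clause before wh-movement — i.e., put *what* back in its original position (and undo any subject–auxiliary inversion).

The director can stash what in the safe in October.

The filler 'what' is interpreted as the direct object of 'stash'. It moves to the left edge, and the trace sits right after 'stash':
What can the director stash ___ in the safe in October?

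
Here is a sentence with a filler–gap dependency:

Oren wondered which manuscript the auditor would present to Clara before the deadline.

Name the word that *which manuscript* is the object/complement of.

Before movement: The auditor would present which manuscript to Clara before the deadline.
'which manuscript' is the direct object of 'present'. Wh-movement fronts it, leaving a gap right after 'present':
Oren wondered which manuscript the auditor would present ___ to Clara before the deadline.

present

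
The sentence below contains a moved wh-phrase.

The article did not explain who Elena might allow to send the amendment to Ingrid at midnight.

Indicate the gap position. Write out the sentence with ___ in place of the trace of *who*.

Before movement: Elena might allow who to send the amendment to Ingrid at midnight.
'who' is the direct object of 'allow'. The gap is right after 'allow'.

The article did not explain who Elena might allow ___ to send the amendment to Ingrid at midnight.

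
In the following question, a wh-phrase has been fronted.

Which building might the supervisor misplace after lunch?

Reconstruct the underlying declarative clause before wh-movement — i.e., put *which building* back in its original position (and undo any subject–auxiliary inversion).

The supervisor might misplace which building after lunch.

'which building' is the direct object of 'misplace'. Wh-movement fronts it, leaving a gap right after 'misplace':
Which building might the supervisor misplace ___ after lunch?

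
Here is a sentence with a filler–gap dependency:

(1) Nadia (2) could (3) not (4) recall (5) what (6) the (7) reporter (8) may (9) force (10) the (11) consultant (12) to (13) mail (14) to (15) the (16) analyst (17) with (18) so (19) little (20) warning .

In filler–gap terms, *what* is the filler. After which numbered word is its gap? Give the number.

Underlying clause: The reporter may force the consultant to mail what to the analyst with so little warning.
'what' functions as the direct object of 'mail'. It moves to the left edge, and the trace sits right after 'mail':
Nadia could not recall what the reporter may force the consultant to mail ___ to the analyst with so little warning.
'mail' is word 13.

13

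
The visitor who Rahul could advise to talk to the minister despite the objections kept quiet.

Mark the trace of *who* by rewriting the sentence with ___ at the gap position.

The visitor who Rahul could advise ___ to talk to the minister despite the objections kept quiet.

'who' is the direct object of 'advise'. The gap is right after 'advise'.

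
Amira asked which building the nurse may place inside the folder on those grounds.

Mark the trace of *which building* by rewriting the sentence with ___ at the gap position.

Underlying clause: The nurse may place which building inside the folder on those grounds.
'which building' is the direct object of 'place'. The gap is right after 'place'.

Amira asked which building the nurse may place ___ inside the folder on those grounds.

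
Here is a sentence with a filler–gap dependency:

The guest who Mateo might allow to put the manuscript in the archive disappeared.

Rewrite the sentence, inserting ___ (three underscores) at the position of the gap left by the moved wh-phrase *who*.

The filler 'who' is interpreted as the direct object of 'allow'. The gap is right after 'allow'.

The guest who Mateo might allow ___ to put the manuscript in the archive disappeared.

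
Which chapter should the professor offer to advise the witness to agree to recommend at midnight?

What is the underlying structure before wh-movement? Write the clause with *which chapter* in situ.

'which chapter' functions as the direct object of 'recommend'. It moves to the left edge, and the trace sits right after 'recommend':
Which chapter should the professor offer to advise the witness to agree to recommend ___ at midnight?

The professor should offer to advise the witness to agree to recommend which chapter at midnight.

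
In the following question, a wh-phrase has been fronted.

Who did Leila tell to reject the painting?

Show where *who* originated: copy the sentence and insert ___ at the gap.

Pre-movement form: Leila did tell who to reject the painting.
The filler 'who' is interpreted as the direct object of 'tell'. The gap is right after 'tell'.

Who did Leila tell ___ to reject the painting?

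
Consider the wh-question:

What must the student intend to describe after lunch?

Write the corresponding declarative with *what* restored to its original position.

'what' is the direct object of 'describe'. It moves to the left edge, and the trace sits right after 'describe':
What must the student intend to describe ___ after lunch?

The student must intend to describe what after lunch.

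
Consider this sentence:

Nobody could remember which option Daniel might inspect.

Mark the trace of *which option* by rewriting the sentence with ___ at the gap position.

Pre-movement form: Daniel might inspect which option.
'which option' functions as the direct object of 'inspect'. The gap is right after 'inspect'.

Nobody could remember which option Daniel might inspect ___.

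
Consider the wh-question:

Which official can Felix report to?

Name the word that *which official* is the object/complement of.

to

In situ: Felix can report to which official.
'which official' is the object of the preposition 'to'. Fronting leaves a gap immediately after 'to':
Which official can Felix report to ___?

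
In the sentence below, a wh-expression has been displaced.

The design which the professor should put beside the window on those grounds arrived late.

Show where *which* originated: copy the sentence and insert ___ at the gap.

The design which the professor should put ___ beside the window on those grounds arrived late.

'which' functions as the direct object of 'put'. The gap is right after 'put'.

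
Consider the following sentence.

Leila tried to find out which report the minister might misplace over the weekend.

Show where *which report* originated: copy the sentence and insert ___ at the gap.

Underlying clause: The minister might misplace which report over the weekend.
The filler 'which report' is interpreted as the direct object of 'misplace'. The gap is right after 'misplace'.

Leila tried to find out which report the minister might misplace ___ over the weekend.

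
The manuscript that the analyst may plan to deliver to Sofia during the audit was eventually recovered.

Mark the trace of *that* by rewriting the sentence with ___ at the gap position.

'that' functions as the direct object of 'deliver'. The gap is right after 'deliver'.

The manuscript that the analyst may plan to deliver ___ to Sofia during the audit was eventually recovered.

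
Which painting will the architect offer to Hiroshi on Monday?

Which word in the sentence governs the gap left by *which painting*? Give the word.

offer

Pre-movement form: The architect will offer which painting to Hiroshi on Monday.
'which painting' is the direct object of 'offer'. Wh-movement fronts it, leaving a gap right after 'offer':
Which painting will the architect offer ___ to Hiroshi on Monday?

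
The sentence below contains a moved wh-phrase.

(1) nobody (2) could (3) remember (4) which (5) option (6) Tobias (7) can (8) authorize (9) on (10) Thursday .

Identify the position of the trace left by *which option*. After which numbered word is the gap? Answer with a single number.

8

Underlying clause: Tobias can authorize which option on Thursday.
'which option' functions as the direct object of 'authorize'. It moves to the left edge, and the trace sits right after 'authorize':
Nobody could remember which option Tobias can authorize ___ on Thursday.
'authorize' is word 8.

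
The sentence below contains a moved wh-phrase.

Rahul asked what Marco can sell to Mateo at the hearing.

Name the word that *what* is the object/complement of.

Pre-movement form: Marco can sell what to Mateo at the hearing.
The filler 'what' is interpreted as the direct object of 'sell'. It moves to the left edge, and the trace sits right after 'sell':
Rahul asked what Marco can sell ___ to Mateo at the hearing.

sell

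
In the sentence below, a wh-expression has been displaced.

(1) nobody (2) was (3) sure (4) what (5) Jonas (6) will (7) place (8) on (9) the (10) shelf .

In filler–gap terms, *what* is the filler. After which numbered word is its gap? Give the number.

7

Before movement: Jonas will place what on the shelf.
'what' is the direct object of 'place'. Wh-movement fronts it, leaving a gap right after 'place':
Nobody was sure what Jonas will place ___ on the shelf.
'place' is word 7.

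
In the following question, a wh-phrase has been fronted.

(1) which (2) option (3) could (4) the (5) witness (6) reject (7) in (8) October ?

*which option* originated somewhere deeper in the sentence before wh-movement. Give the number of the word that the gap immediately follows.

Underlying clause: The witness could reject which option in October.
'which option' functions as the direct object of 'reject'. It moves to the left edge, and the trace sits right after 'reject':
Which option could the witness reject ___ in October?
'reject' is word 6.

6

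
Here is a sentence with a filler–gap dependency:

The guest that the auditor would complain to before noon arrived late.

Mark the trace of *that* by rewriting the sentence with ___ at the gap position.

The guest that the auditor would complain to ___ before noon arrived late.

'that' is the object of the preposition 'to'. The gap is right after 'to'.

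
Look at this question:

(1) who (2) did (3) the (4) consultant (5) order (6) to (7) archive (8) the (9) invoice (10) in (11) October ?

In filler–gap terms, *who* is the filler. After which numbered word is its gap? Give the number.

Pre-movement form: The consultant did order who to archive the invoice in October.
The filler 'who' is interpreted as the direct object of 'order'. Fronting leaves a gap immediately after 'order':
Who did the consultant order ___ to archive the invoice in October?
'order' is word 5.

5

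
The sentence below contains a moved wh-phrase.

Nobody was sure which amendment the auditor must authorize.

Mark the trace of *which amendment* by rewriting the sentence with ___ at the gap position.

Pre-movement form: The auditor must authorize which amendment.
'which amendment' functions as the direct object of 'authorize'. The gap is right after 'authorize'.

Nobody was sure which amendment the auditor must authorize ___.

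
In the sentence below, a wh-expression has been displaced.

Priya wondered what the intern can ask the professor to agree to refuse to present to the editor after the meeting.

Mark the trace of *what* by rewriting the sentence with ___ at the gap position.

Before movement: The intern can ask the professor to agree to refuse to present what to the editor after the meeting.
The filler 'what' is interpreted as the direct object of 'present'. The gap is right after 'present'.

Priya wondered what the intern can ask the professor to agree to refuse to present ___ to the editor after the meeting.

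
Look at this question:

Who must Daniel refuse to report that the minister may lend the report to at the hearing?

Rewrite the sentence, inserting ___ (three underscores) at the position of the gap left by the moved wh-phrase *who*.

Underlying clause: Daniel must refuse to report that the minister may lend the report to who at the hearing.
'who' is the object of the preposition 'to' (recipient of 'lend'). The gap is right after 'to'.

Who must Daniel refuse to report that the minister may lend the report to ___ at the hearing?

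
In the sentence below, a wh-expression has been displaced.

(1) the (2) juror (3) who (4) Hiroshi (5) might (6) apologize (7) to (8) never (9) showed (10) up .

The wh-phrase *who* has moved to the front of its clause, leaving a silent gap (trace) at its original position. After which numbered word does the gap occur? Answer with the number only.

The filler 'who' is interpreted as the object of the preposition 'to'. It moves to the left edge, and the trace sits right after 'to':
The juror who Hiroshi might apologize to ___ never showed up.
'to' is word 7.

7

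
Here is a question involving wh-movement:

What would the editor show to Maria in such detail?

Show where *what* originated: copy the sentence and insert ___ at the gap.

Underlying clause: The editor would show what to Maria in such detail.
The filler 'what' is interpreted as the direct object of 'show'. The gap is right after 'show'.

What would the editor show ___ to Maria in such detail?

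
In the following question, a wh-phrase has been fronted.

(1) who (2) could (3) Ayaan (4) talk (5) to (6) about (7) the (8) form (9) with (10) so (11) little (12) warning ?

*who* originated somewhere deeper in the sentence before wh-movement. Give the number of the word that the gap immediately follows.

Before movement: Ayaan could talk to who about the form with so little warning.
The filler 'who' is interpreted as the object of the preposition 'to'. Fronting leaves a gap immediately after 'to':
Who could Ayaan talk to ___ about the form with so little warning?
'to' is word 5.

5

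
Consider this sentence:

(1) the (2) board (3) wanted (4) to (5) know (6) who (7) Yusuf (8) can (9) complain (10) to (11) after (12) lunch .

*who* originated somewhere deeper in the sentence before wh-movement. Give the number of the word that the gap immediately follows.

Underlying clause: Yusuf can complain to who after lunch.
'who' is the object of the preposition 'to'. It moves to the left edge, and the trace sits right after 'to':
The board wanted to know who Yusuf can complain to ___ after lunch.
'to' is word 10.

10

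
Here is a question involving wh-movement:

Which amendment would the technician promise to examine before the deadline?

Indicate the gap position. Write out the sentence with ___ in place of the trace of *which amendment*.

Pre-movement form: The technician would promise to examine which amendment before the deadline.
The filler 'which amendment' is interpreted as the direct object of 'examine'. The gap is right after 'examine'.

Which amendment would the technician promise to examine ___ before the deadline?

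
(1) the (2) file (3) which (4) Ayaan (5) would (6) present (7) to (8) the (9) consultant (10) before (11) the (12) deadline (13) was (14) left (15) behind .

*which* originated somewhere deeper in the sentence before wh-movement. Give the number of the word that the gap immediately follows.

6

The filler 'which' is interpreted as the direct object of 'present'. It moves to the left edge, and the trace sits right after 'present':
The file which Ayaan would present ___ to the consultant before the deadline was left behind.
'present' is word 6.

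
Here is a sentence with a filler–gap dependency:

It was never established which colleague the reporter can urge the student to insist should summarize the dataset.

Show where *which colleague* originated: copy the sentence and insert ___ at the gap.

Before movement: The reporter can urge the student to insist which colleague should summarize the dataset.
The filler 'which colleague' is interpreted as the subject of the clause embedded under 'insist'. The gap is right after 'insist'.

It was never established which colleague the reporter can urge the student to insist ___ should summarize the dataset.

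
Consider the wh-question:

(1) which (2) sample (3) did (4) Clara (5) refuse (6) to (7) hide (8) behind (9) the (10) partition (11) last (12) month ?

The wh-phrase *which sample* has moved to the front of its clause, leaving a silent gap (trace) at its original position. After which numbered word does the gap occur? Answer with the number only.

In situ: Clara did refuse to hide which sample behind the partition last month.
'which sample' functions as the direct object of 'hide'. Wh-movement fronts it, leaving a gap right after 'hide':
Which sample did Clara refuse to hide ___ behind the partition last month?
'hide' is word 7.

7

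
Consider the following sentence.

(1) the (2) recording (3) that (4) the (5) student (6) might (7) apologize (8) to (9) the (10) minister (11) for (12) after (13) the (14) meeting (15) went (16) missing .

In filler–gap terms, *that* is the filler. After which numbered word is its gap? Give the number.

'that' is the object of the preposition 'for'. Fronting leaves a gap immediately after 'for':
The recording that the student might apologize to the minister for ___ after the meeting went missing.
'for' is word 11.

11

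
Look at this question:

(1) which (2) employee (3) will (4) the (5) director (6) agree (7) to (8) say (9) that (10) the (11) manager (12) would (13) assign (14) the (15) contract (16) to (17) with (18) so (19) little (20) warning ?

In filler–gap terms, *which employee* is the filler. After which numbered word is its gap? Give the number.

Pre-movement form: The director will agree to say that the manager would assign the contract to which employee with so little warning.
'which employee' is the object of the preposition 'to' (recipient of 'assign'). Wh-movement fronts it, leaving a gap right after 'to':
Which employee will the director agree to say that the manager would assign the contract to ___ with so little warning?
'to' is word 16.

16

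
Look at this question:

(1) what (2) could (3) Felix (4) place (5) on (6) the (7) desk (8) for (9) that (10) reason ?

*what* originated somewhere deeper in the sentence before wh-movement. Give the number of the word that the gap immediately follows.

4

Pre-movement form: Felix could place what on the desk for that reason.
'what' functions as the direct object of 'place'. Fronting leaves a gap immediately after 'place':
What could Felix place ___ on the desk for that reason?
'place' is word 4.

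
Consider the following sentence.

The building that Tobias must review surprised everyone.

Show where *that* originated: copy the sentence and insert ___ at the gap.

'that' is the direct object of 'review'. The gap is right after 'review'.

The building that Tobias must review ___ surprised everyone.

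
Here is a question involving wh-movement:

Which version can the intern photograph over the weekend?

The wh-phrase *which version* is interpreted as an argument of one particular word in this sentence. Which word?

photograph

Before movement: The intern can photograph which version over the weekend.
The filler 'which version' is interpreted as the direct object of 'photograph'. Fronting leaves a gap immediately after 'photograph':
Which version can the intern photograph ___ over the weekend?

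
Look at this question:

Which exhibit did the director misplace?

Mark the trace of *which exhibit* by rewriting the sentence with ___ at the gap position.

Before movement: The director did misplace which exhibit.
'which exhibit' functions as the direct object of 'misplace'. The gap is right after 'misplace'.

Which exhibit did the director misplace ___?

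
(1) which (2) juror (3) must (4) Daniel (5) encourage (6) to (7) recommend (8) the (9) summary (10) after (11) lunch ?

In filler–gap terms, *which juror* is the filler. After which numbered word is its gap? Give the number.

5

Pre-movement form: Daniel must encourage which juror to recommend the summary after lunch.
The filler 'which juror' is interpreted as the direct object of 'encourage'. It moves to the left edge, and the trace sits right after 'encourage':
Which juror must Daniel encourage ___ to recommend the summary after lunch?
'encourage' is word 5.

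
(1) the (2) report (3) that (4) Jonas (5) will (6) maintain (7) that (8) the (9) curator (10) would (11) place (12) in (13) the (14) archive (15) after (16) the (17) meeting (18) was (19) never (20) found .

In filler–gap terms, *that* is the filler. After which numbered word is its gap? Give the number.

'that' functions as the direct object of 'place'. Fronting leaves a gap immediately after 'place':
The report that Jonas will maintain that the curator would place ___ in the archive after the meeting was never found.
'place' is word 11.

11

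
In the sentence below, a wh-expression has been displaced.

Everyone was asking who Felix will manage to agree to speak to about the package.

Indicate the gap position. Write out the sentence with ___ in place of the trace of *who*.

Everyone was asking who Felix will manage to agree to speak to ___ about the package.

Before movement: Felix will manage to agree to speak to who about the package.
'who' functions as the object of the preposition 'to'. The gap is right after 'to'.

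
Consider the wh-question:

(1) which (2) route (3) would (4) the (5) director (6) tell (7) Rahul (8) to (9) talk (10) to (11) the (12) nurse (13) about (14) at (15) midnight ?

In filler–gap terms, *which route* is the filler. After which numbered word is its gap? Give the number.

Underlying clause: The director would tell Rahul to talk to the nurse about which route at midnight.
The filler 'which route' is interpreted as the object of the preposition 'about'. Wh-movement fronts it, leaving a gap right after 'about':
Which route would the director tell Rahul to talk to the nurse about ___ at midnight?
'about' is word 13.

13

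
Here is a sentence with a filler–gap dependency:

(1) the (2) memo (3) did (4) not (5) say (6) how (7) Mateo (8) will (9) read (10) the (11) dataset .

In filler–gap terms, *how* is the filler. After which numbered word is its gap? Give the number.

11

Underlying clause: Mateo will read the dataset how.
The filler 'how' is interpreted as the manner adjunct. Wh-movement fronts it, leaving a gap right after 'dataset':
The memo did not say how Mateo will read the dataset ___.
'dataset' is word 11.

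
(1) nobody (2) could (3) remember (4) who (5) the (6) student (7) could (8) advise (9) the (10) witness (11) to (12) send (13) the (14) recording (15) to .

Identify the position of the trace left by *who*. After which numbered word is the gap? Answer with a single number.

Underlying clause: The student could advise the witness to send the recording to who.
'who' is the object of the preposition 'to' (recipient of 'send'). Fronting leaves a gap immediately after 'to':
Nobody could remember who the student could advise the witness to send the recording to ___.
'to' is word 15.

15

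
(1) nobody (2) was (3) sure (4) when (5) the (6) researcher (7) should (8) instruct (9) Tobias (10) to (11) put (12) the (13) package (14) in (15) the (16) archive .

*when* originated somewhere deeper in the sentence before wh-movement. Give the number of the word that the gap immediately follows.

Pre-movement form: The researcher should instruct Tobias to put the package in the archive when.
'when' functions as the temporal adjunct. Fronting leaves a gap immediately after 'archive':
Nobody was sure when the researcher should instruct Tobias to put the package in the archive ___.
'archive' is word 16.

16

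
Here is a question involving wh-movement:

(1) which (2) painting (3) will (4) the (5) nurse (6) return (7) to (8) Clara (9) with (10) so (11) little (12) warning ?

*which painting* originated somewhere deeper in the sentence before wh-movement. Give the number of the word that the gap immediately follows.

6

In situ: The nurse will return which painting to Clara with so little warning.
'which painting' is the direct object of 'return'. Wh-movement fronts it, leaving a gap right after 'return':
Which painting will the nurse return ___ to Clara with so little warning?
'return' is word 6.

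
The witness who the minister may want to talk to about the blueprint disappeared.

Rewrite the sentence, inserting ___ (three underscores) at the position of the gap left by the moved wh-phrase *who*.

The witness who the minister may want to talk to ___ about the blueprint disappeared.

'who' functions as the object of the preposition 'to'. The gap is right after 'to'.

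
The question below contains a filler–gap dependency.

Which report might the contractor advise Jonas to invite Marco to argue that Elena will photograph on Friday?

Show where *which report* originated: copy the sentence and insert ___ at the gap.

Before movement: The contractor might advise Jonas to invite Marco to argue that Elena will photograph which report on Friday.
'which report' functions as the direct object of 'photograph'. The gap is right after 'photograph'.

Which report might the contractor advise Jonas to invite Marco to argue that Elena will photograph ___ on Friday?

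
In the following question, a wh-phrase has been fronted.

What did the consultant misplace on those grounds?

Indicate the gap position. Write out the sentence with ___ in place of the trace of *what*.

What did the consultant misplace ___ on those grounds?

Underlying clause: The consultant did misplace what on those grounds.
'what' functions as the direct object of 'misplace'. The gap is right after 'misplace'.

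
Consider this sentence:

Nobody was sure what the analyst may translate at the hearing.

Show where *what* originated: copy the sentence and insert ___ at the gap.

Underlying clause: The analyst may translate what at the hearing.
'what' is the direct object of 'translate'. The gap is right after 'translate'.

Nobody was sure what the analyst may translate ___ at the hearing.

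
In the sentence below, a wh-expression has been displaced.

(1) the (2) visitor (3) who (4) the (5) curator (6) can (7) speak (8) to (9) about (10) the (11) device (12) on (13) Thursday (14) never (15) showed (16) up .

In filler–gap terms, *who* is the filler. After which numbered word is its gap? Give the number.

8

'who' is the object of the preposition 'to'. Wh-movement fronts it, leaving a gap right after 'to':
The visitor who the curator can speak to ___ about the device on Thursday never showed up.
'to' is word 8.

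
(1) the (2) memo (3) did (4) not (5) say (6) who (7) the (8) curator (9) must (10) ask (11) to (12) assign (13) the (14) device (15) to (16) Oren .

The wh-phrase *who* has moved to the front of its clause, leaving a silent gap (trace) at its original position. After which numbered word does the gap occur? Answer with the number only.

10

Underlying clause: The curator must ask who to assign the device to Oren.
'who' functions as the direct object of 'ask'. Fronting leaves a gap immediately after 'ask':
The memo did not say who the curator must ask ___ to assign the device to Oren.
'ask' is word 10.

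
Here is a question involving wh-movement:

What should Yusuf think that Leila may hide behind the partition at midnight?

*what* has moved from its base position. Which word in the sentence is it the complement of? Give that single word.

hide

In situ: Yusuf should think that Leila may hide what behind the partition at midnight.
'what' is the direct object of 'hide'. Fronting leaves a gap immediately after 'hide':
What should Yusuf think that Leila may hide ___ behind the partition at midnight?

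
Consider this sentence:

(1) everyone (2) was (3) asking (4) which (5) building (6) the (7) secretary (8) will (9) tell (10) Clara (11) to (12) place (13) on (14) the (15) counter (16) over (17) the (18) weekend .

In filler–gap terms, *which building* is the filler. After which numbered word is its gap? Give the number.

Pre-movement form: The secretary will tell Clara to place which building on the counter over the weekend.
'which building' is the direct object of 'place'. It moves to the left edge, and the trace sits right after 'place':
Everyone was asking which building the secretary will tell Clara to place ___ on the counter over the weekend.
'place' is word 12.

12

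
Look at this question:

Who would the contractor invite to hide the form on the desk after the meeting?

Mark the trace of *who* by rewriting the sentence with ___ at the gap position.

Pre-movement form: The contractor would invite who to hide the form on the desk after the meeting.
'who' functions as the direct object of 'invite'. The gap is right after 'invite'.

Who would the contractor invite ___ to hide the form on the desk after the meeting?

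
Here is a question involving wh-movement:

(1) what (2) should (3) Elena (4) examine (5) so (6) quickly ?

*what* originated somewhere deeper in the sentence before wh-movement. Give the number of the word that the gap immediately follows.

Pre-movement form: Elena should examine what so quickly.
'what' functions as the direct object of 'examine'. Wh-movement fronts it, leaving a gap right after 'examine':
What should Elena examine ___ so quickly?
'examine' is word 4.

4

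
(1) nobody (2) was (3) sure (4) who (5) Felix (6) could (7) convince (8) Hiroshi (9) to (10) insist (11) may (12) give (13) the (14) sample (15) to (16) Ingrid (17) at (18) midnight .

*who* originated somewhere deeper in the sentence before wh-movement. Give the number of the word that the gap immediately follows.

In situ: Felix could convince Hiroshi to insist who may give the sample to Ingrid at midnight.
'who' functions as the subject of the clause embedded under 'insist'. It moves to the left edge, and the trace sits right after 'insist':
Nobody was sure who Felix could convince Hiroshi to insist ___ may give the sample to Ingrid at midnight.
'insist' is word 10.

10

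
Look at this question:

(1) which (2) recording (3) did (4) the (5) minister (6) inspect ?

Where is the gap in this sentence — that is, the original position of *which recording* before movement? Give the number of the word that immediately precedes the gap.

6

Before movement: The minister did inspect which recording.
The filler 'which recording' is interpreted as the direct object of 'inspect'. It moves to the left edge, and the trace sits right after 'inspect':
Which recording did the minister inspect ___?
'inspect' is word 6.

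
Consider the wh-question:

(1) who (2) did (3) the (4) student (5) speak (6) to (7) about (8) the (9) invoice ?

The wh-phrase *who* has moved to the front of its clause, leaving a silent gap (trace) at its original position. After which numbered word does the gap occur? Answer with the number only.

6

In situ: The student did speak to who about the invoice.
'who' functions as the object of the preposition 'to'. Fronting leaves a gap immediately after 'to':
Who did the student speak to ___ about the invoice?
'to' is word 6.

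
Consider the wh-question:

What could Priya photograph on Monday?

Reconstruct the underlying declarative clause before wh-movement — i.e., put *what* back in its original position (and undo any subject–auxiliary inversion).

Priya could photograph what on Monday.

The filler 'what' is interpreted as the direct object of 'photograph'. Fronting leaves a gap immediately after 'photograph':
What could Priya photograph ___ on Monday?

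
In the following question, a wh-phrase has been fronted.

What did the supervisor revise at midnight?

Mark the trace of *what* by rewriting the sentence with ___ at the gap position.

Before movement: The supervisor did revise what at midnight.
The filler 'what' is interpreted as the direct object of 'revise'. The gap is right after 'revise'.

What did the supervisor revise ___ at midnight?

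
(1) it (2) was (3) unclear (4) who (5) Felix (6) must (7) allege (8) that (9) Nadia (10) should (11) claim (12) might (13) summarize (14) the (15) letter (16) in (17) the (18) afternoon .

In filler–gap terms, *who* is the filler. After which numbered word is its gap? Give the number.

Before movement: Felix must allege that Nadia should claim who might summarize the letter in the afternoon.
'who' functions as the subject of the clause embedded under 'claim'. It moves to the left edge, and the trace sits right after 'claim':
It was unclear who Felix must allege that Nadia should claim ___ might summarize the letter in the afternoon.
'claim' is word 11.

11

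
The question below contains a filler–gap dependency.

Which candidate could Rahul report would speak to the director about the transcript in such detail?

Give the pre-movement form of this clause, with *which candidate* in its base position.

Rahul could report which candidate would speak to the director about the transcript in such detail.

'which candidate' is the subject of the clause embedded under 'report'. Fronting leaves a gap immediately after 'report':
Which candidate could Rahul report ___ would speak to the director about the transcript in such detail?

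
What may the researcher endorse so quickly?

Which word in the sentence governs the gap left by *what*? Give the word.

In situ: The researcher may endorse what so quickly.
'what' is the direct object of 'endorse'. Fronting leaves a gap immediately after 'endorse':
What may the researcher endorse ___ so quickly?

endorse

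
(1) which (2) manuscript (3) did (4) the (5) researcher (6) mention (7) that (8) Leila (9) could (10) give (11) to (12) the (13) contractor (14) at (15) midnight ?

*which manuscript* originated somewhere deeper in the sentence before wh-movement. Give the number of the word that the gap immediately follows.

In situ: The researcher did mention that Leila could give which manuscript to the contractor at midnight.
The filler 'which manuscript' is interpreted as the direct object of 'give'. Wh-movement fronts it, leaving a gap right after 'give':
Which manuscript did the researcher mention that Leila could give ___ to the contractor at midnight?
'give' is word 10.

10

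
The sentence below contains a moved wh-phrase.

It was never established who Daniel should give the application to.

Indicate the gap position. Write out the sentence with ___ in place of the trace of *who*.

It was never established who Daniel should give the application to ___.

In situ: Daniel should give the application to who.
The filler 'who' is interpreted as the object of the preposition 'to' (recipient of 'give'). The gap is right after 'to'.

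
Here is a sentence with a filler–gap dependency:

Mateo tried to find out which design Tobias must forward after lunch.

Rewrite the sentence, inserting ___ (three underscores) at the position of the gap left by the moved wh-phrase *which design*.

Mateo tried to find out which design Tobias must forward ___ after lunch.

Underlying clause: Tobias must forward which design after lunch.
'which design' functions as the direct object of 'forward'. The gap is right after 'forward'.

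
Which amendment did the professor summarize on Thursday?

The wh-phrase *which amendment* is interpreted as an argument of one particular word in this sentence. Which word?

Before movement: The professor did summarize which amendment on Thursday.
The filler 'which amendment' is interpreted as the direct object of 'summarize'. Wh-movement fronts it, leaving a gap right after 'summarize':
Which amendment did the professor summarize ___ on Thursday?

summarize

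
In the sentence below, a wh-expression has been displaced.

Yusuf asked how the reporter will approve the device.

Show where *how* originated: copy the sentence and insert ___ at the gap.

Before movement: The reporter will approve the device how.
'how' functions as the manner adjunct. The gap is right after 'device'.

Yusuf asked how the reporter will approve the device ___.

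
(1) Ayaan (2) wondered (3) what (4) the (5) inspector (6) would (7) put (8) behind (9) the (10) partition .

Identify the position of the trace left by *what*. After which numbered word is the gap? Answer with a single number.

7

Underlying clause: The inspector would put what behind the partition.
'what' is the direct object of 'put'. Fronting leaves a gap immediately after 'put':
Ayaan wondered what the inspector would put ___ behind the partition.
'put' is word 7.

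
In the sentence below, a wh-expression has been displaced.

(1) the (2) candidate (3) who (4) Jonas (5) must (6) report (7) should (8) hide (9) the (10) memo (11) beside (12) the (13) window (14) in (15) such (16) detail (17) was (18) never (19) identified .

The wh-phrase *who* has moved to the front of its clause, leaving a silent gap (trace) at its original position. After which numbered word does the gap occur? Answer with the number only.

'who' functions as the subject of the clause embedded under 'report'. Wh-movement fronts it, leaving a gap right after 'report':
The candidate who Jonas must report ___ should hide the memo beside the window in such detail was never identified.
'report' is word 6.

6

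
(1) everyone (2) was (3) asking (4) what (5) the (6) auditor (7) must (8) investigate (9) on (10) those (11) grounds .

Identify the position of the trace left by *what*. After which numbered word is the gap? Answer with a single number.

Before movement: The auditor must investigate what on those grounds.
The filler 'what' is interpreted as the direct object of 'investigate'. It moves to the left edge, and the trace sits right after 'investigate':
Everyone was asking what the auditor must investigate ___ on those grounds.
'investigate' is word 8.

8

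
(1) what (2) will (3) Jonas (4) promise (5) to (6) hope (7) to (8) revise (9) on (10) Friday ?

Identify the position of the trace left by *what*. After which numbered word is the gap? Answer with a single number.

8

Before movement: Jonas will promise to hope to revise what on Friday.
The filler 'what' is interpreted as the direct object of 'revise'. Fronting leaves a gap immediately after 'revise':
What will Jonas promise to hope to revise ___ on Friday?
'revise' is word 8.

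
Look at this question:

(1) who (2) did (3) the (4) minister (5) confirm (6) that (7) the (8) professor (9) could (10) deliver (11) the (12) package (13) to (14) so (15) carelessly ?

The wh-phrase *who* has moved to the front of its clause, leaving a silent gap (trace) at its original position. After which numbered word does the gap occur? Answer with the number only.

Underlying clause: The minister did confirm that the professor could deliver the package to who so carelessly.
'who' is the object of the preposition 'to' (recipient of 'deliver'). It moves to the left edge, and the trace sits right after 'to':
Who did the minister confirm that the professor could deliver the package to ___ so carelessly?
'to' is word 13.

13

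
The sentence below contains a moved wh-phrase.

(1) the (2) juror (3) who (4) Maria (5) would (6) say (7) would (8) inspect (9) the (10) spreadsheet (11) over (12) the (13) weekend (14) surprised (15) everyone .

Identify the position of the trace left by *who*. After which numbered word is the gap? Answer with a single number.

6

'who' functions as the subject of the clause embedded under 'say'. Fronting leaves a gap immediately after 'say':
The juror who Maria would say ___ would inspect the spreadsheet over the weekend surprised everyone.
'say' is word 6.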